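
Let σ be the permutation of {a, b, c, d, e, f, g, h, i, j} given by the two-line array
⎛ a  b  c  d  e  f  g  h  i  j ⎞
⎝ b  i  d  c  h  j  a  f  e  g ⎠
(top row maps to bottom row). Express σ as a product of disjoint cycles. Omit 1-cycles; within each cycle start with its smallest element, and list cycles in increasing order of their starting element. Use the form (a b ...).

(a b i e h f j g)(c d)

Start at a and follow images: a → b → i → e → h → f → j → g → a, giving the cycle (a b i e h f j g).
Repeating from the next unused element and collecting all non-trivial cycles gives (a b i e h f j g)(c d).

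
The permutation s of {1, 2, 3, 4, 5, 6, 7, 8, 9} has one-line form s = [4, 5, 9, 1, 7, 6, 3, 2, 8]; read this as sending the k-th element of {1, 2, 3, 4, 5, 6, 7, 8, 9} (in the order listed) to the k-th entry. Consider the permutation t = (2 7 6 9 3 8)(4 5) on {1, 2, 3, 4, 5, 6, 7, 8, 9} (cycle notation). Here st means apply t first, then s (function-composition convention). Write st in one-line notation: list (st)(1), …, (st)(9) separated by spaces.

4 3 2 7 1 8 6 5 9

(st)(x) = s(t(x)). Computing each image: s(t(1)) = s(1) = 4, s(t(2)) = s(7) = 3, s(t(3)) = s(8) = 2, s(t(4)) = s(5) = 7, s(t(5)) = s(4) = 1, s(t(6)) = s(9) = 8, s(t(7)) = s(6) = 6, s(t(8)) = s(2) = 5, s(t(9)) = s(3) = 9.
Hence st = [4 3 2 7 1 8 6 5 9].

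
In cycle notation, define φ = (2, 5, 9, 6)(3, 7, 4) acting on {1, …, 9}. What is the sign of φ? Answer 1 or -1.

The cycle lengths are 4, 3, 1, 1.
A cycle is odd iff its length is even; φ has 1 even-length cycle, so sgn(φ) = (−1)^1 and φ is odd.

-1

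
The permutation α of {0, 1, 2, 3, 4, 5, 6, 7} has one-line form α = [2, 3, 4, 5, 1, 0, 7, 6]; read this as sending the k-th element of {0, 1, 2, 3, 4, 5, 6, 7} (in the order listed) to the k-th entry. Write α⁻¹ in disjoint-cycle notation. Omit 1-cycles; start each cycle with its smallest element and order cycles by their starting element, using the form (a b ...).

The cycle decomposition of α is (0 2 4 1 3 5)(6 7).
Reversing each cycle (and rotating so the smallest element leads) gives α⁻¹ = (0 5 3 1 4 2)(6 7).

(0 5 3 1 4 2)(6 7)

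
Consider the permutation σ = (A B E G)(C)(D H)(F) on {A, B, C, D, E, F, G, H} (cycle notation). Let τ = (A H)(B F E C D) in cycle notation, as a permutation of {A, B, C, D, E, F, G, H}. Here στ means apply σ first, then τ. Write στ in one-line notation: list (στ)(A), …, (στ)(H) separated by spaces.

F C D A G E H B

(στ)(x) = τ(σ(x)). Computing each image: τ(σ(A)) = τ(B) = F, τ(σ(B)) = τ(E) = C, τ(σ(C)) = τ(C) = D, τ(σ(D)) = τ(H) = A, τ(σ(E)) = τ(G) = G, τ(σ(F)) = τ(F) = E, τ(σ(G)) = τ(A) = H, τ(σ(H)) = τ(D) = B.
Hence στ = [F C D A G E H B].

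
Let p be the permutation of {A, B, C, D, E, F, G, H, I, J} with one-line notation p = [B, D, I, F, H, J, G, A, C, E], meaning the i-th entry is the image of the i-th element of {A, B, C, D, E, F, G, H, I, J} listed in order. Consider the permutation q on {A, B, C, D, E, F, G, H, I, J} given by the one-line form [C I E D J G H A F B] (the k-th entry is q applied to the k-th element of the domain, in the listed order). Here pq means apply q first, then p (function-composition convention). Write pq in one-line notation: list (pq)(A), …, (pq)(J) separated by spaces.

(pq)(x) = p(q(x)). Computing each image: p(q(A)) = p(C) = I, p(q(B)) = p(I) = C, p(q(C)) = p(E) = H, p(q(D)) = p(D) = F, p(q(E)) = p(J) = E, p(q(F)) = p(G) = G, p(q(G)) = p(H) = A, p(q(H)) = p(A) = B, p(q(I)) = p(F) = J, p(q(J)) = p(B) = D.
Hence pq = [I C H F E G A B J D].

I C H F E G A B J D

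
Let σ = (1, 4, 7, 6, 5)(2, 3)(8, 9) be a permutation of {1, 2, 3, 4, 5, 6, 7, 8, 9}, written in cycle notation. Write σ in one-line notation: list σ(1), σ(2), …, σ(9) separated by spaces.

4 3 2 7 1 5 6 9 8

Reading each image from the cycles: 1↦4, 2↦3, 3↦2, 4↦7, 5↦1, 6↦5, 7↦6, 8↦9, 9↦8.
Listing these in domain order gives 4 3 2 7 1 5 6 9 8.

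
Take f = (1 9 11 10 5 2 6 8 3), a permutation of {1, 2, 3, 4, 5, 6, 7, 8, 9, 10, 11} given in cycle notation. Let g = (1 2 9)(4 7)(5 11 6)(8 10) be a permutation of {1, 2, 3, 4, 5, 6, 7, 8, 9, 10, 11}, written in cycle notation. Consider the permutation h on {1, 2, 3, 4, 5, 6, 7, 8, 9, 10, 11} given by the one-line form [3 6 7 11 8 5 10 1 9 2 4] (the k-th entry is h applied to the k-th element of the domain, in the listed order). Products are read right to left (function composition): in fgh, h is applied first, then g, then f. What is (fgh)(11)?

7

Chase 11: h(11) = 4; g(4) = 7; f(7) = 7. Hence (fgh)(11) = 7.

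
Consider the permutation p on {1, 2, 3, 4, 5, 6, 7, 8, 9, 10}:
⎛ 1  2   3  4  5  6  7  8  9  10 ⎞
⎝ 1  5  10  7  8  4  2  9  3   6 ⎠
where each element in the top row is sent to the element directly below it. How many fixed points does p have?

The fixed points (elements with p(x) = x) are {1}, so there is 1.

1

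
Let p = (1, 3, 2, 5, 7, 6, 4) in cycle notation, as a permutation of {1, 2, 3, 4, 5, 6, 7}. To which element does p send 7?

6

7 appears in (1, 3, 2, 5, 7, 6, 4); the next entry (wrapping around) is 6.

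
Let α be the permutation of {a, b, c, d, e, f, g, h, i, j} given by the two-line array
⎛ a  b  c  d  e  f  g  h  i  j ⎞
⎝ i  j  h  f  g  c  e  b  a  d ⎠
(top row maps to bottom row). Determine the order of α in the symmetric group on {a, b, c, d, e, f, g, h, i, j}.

Decomposing into disjoint cycles gives cycle lengths 6, 2, 2.
The order is lcm(6, 2, 2) = 6.

6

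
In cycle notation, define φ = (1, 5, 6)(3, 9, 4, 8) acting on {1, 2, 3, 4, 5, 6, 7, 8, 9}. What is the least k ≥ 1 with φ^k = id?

The disjoint cycles have lengths 4, 3, 1, 1.
The order is lcm(4, 3) = 12.

12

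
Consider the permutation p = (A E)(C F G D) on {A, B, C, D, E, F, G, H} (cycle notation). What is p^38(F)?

D

F lies in the 4-cycle (C F G D).
Since the cycle has length 4, p^38 acts on it the same as p^2 (38 mod 4 = 2).
Advancing 2 steps from F: F → G → D.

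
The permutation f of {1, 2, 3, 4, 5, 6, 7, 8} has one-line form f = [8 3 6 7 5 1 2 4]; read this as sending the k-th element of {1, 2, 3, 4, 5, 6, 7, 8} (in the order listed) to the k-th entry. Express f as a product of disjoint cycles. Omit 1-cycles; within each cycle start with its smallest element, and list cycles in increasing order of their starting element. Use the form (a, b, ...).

Start at 1 and follow images: 1 → 8 → 4 → 7 → 2 → 3 → 6 → 1, giving the cycle (1, 8, 4, 7, 2, 3, 6).
Repeating from the next unused element and collecting all non-trivial cycles gives (1, 8, 4, 7, 2, 3, 6).

(1, 8, 4, 7, 2, 3, 6)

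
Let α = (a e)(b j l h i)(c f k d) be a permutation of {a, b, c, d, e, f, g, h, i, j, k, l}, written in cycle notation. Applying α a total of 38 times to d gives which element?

f

d lies in the 4-cycle (c f k d).
Since the cycle has length 4, α^38 acts on it the same as α^2 (38 mod 4 = 2).
Advancing 2 steps from d: d → c → f.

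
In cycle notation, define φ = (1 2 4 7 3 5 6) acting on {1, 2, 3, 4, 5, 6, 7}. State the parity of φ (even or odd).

The cycle lengths are 7.
A cycle is odd iff its length is even; φ has 0 even-length cycles, so sgn(φ) = (−1)^0 and φ is even.

even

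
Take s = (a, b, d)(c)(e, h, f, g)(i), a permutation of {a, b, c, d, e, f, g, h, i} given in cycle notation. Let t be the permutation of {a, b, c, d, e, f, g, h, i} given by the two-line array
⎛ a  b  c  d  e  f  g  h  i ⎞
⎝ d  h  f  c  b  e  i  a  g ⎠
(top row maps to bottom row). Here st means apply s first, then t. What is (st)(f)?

First apply s: s(f) = g, then t(g) = i. Thus (st)(f) = i.

i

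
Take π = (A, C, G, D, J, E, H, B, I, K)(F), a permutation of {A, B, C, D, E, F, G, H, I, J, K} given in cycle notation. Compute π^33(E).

E lies in the 10-cycle (A, C, G, D, J, E, H, B, I, K).
Powers repeat with period 10 on this cycle, and 33 mod 10 = 3, so π^33(E) = π^3(E).
Stepping 3 places around the cycle: E → H → B → I.

I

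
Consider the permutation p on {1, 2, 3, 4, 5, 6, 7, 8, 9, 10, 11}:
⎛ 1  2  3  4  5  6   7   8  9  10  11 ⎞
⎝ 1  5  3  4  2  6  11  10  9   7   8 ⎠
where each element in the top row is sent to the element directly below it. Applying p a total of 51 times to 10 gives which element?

8

Tracing 10 → 7 → … returns to 10 after 4 steps, so 10 lies in a 4-cycle (7 11 8 10).
Since the cycle has length 4, p^51 acts on it the same as p^3 (51 mod 4 = 3).
Advancing 3 steps from 10: 10 → 7 → 11 → 8.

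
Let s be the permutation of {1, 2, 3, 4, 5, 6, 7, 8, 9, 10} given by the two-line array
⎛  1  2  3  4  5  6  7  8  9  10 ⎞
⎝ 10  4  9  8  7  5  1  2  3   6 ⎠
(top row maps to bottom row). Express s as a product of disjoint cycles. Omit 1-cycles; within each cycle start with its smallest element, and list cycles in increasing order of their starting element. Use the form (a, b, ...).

(1, 10, 6, 5, 7)(2, 4, 8)(3, 9)

Iterating s from 1 gives 1 → 10 → 6 → 5 → 7 → 1; that is the 5-cycle (1, 10, 6, 5, 7).
Repeating from the next unused element and collecting all non-trivial cycles gives (1, 10, 6, 5, 7)(2, 4, 8)(3, 9).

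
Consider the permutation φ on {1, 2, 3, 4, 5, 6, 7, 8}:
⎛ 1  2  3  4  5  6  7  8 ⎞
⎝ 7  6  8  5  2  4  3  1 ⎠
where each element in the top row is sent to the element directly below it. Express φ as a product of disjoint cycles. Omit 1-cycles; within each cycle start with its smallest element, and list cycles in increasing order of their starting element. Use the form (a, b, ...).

(1, 7, 3, 8)(2, 6, 4, 5)

Iterating φ from 1 gives 1 → 7 → 3 → 8 → 1; that is the 4-cycle (1, 7, 3, 8).
Continuing from each remaining unvisited element yields (1, 7, 3, 8)(2, 6, 4, 5).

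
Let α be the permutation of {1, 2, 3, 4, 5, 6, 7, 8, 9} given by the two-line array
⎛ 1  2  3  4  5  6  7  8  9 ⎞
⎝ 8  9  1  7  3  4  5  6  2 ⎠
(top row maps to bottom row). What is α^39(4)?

Tracing 4 → 7 → … returns to 4 after 7 steps, so 4 lies in a 7-cycle (1 8 6 4 7 5 3).
Powers repeat with period 7 on this cycle, and 39 mod 7 = 4, so α^39(4) = α^4(4).
Advancing 4 steps from 4: 4 → 7 → 5 → 3 → 1.

1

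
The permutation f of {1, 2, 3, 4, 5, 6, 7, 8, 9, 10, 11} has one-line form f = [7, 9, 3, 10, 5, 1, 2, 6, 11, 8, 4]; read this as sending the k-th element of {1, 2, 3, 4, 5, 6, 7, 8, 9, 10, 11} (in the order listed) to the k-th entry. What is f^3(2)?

4

Tracing 2 → 9 → … returns to 2 after 9 steps, so 2 lies in a 9-cycle (1, 7, 2, 9, 11, 4, 10, 8, 6).
Advancing 3 steps from 2: 2 → 9 → 11 → 4.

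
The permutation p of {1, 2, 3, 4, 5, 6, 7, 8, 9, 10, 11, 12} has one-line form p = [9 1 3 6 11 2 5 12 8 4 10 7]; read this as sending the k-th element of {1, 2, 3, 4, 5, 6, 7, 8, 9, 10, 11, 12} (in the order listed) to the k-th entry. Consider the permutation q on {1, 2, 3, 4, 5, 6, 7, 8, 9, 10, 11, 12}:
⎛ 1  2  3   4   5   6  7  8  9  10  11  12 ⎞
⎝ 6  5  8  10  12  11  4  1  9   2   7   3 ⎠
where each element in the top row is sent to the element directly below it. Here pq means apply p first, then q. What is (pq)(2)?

First apply p: p(2) = 1, then q(1) = 6. Thus (pq)(2) = 6.

6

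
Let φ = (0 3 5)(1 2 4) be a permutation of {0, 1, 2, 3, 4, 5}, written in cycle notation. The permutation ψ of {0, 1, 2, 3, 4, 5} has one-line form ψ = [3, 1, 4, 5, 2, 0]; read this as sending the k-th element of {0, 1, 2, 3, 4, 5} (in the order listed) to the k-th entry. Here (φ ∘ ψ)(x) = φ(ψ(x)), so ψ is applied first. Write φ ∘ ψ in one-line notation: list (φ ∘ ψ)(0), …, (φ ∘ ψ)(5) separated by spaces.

5 2 1 0 4 3

(φ ∘ ψ)(x) = φ(ψ(x)). Computing each image: φ(ψ(0)) = φ(3) = 5, φ(ψ(1)) = φ(1) = 2, φ(ψ(2)) = φ(4) = 1, φ(ψ(3)) = φ(5) = 0, φ(ψ(4)) = φ(2) = 4, φ(ψ(5)) = φ(0) = 3.
Hence φ ∘ ψ = [5 2 1 0 4 3].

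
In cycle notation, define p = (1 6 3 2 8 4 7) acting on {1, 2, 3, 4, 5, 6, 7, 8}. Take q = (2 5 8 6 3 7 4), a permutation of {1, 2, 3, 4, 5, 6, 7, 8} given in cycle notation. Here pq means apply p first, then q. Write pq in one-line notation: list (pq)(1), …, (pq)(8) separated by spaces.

3 6 5 4 8 7 1 2

For each element, apply p then q: 1 → 6 → 3; 2 → 8 → 6; 3 → 2 → 5; 4 → 7 → 4; 5 → 5 → 8; 6 → 3 → 7; 7 → 1 → 1; 8 → 4 → 2.
Collecting the images, pq = [3 6 5 4 8 7 1 2].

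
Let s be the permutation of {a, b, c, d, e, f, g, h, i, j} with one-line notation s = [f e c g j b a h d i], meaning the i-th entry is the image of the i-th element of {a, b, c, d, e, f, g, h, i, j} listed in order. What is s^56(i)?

i

Tracing i → d → … returns to i after 8 steps, so i lies in an 8-cycle (a, f, b, e, j, i, d, g).
Powers repeat with period 8 on this cycle, and 56 mod 8 = 0, so s^56(i) = s^0(i).
So s^56(i) = i.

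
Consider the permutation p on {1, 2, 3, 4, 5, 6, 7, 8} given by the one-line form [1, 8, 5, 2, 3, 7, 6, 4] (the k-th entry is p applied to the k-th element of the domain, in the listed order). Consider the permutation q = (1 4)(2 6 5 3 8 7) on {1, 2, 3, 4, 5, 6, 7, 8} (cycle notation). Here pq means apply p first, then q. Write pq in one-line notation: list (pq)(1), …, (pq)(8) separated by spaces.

(pq)(x) = q(p(x)). Computing each image: q(p(1)) = q(1) = 4, q(p(2)) = q(8) = 7, q(p(3)) = q(5) = 3, q(p(4)) = q(2) = 6, q(p(5)) = q(3) = 8, q(p(6)) = q(7) = 2, q(p(7)) = q(6) = 5, q(p(8)) = q(4) = 1.
Hence pq = [4 7 3 6 8 2 5 1].

4 7 3 6 8 2 5 1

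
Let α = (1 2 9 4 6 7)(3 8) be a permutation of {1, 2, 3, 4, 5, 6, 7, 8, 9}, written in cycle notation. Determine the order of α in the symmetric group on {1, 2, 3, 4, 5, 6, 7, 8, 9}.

6

The cycle type of α is (6, 2, 1).
The order is lcm(6, 2) = 6.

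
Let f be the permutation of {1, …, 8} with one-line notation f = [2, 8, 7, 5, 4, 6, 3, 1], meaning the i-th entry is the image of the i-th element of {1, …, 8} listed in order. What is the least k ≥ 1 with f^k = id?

6

The disjoint-cycle form of f has cycle lengths 3, 2, 2, 1.
Since disjoint cycles commute, ord(f) = lcm(3, 2, 2) = 6.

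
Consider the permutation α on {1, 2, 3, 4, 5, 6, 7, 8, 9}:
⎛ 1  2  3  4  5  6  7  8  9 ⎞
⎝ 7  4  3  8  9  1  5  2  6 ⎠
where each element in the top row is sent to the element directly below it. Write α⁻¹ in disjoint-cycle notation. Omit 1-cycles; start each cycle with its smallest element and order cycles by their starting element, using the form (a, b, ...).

First write α in disjoint cycles: (1, 7, 5, 9, 6)(2, 4, 8).
The inverse reverses every cycle; in canonical form, α⁻¹ = (1, 6, 9, 5, 7)(2, 8, 4).

(1, 6, 9, 5, 7)(2, 8, 4)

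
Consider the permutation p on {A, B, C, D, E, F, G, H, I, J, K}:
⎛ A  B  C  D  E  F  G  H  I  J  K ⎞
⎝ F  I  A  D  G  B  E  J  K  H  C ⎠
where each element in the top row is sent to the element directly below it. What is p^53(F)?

A

Tracing F → B → … returns to F after 6 steps, so F lies in a 6-cycle (A, F, B, I, K, C).
On a 6-cycle, p^6 is the identity, so p^53 = p^5 there (53 ≡ 5 mod 6).
Advancing 5 steps from F: F → B → I → K → C → A.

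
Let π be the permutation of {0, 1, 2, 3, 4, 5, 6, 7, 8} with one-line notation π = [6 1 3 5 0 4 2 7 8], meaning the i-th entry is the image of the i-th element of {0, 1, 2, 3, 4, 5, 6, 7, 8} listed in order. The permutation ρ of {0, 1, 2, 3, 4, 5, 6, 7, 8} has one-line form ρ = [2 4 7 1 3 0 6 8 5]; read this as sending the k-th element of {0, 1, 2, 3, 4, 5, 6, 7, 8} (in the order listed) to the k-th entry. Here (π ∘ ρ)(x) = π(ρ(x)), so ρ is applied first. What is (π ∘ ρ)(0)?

(π ∘ ρ)(0) = π(ρ(0)). ρ(0) = 2, then π(2) = 3. So (π ∘ ρ)(0) = 3.

3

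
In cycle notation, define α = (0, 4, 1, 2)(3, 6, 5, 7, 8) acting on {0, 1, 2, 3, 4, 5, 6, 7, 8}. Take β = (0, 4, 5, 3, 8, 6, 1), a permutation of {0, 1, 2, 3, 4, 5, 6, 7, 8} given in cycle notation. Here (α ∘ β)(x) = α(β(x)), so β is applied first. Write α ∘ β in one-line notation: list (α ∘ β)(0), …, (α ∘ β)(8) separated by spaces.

1 4 0 3 7 6 2 8 5

Chase each element through β then α: 0 → 4 → 1; 1 → 0 → 4; 2 → 2 → 0; 3 → 8 → 3; 4 → 5 → 7; 5 → 3 → 6; 6 → 1 → 2; 7 → 7 → 8; 8 → 6 → 5.
Collecting the images, α ∘ β = [1 4 0 3 7 6 2 8 5].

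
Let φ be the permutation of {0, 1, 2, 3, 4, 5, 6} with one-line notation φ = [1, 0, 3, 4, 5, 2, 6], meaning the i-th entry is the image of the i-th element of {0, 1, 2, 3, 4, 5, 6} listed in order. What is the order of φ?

The disjoint-cycle form of φ has cycle lengths 4, 2, 1.
Since disjoint cycles commute, ord(φ) = lcm(4, 2) = 4.

4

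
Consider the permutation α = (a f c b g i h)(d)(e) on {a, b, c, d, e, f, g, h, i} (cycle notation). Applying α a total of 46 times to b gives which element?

a

b lies in the 7-cycle (a f c b g i h).
Powers repeat with period 7 on this cycle, and 46 mod 7 = 4, so α^46(b) = α^4(b).
Stepping 4 places around the cycle: b → g → i → h → a.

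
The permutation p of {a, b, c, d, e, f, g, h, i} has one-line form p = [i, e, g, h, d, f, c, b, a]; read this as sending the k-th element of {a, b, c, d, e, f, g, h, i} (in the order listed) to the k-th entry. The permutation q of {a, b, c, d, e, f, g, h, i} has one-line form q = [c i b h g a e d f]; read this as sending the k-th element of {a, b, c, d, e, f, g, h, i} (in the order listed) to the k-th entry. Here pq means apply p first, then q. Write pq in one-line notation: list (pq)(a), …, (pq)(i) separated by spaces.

f g e d h a b i c

(pq)(x) = q(p(x)). Computing each image: q(p(a)) = q(i) = f, q(p(b)) = q(e) = g, q(p(c)) = q(g) = e, q(p(d)) = q(h) = d, q(p(e)) = q(d) = h, q(p(f)) = q(f) = a, q(p(g)) = q(c) = b, q(p(h)) = q(b) = i, q(p(i)) = q(a) = c.
Hence pq = [f g e d h a b i c].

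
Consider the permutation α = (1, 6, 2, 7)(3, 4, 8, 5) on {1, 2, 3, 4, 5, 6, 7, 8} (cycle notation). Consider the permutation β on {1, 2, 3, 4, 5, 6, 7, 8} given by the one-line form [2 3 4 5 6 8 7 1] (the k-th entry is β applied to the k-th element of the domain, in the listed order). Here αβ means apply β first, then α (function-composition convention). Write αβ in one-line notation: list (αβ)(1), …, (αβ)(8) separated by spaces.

7 4 8 3 2 5 1 6

For each element, apply β then α: 1 → 2 → 7; 2 → 3 → 4; 3 → 4 → 8; 4 → 5 → 3; 5 → 6 → 2; 6 → 8 → 5; 7 → 7 → 1; 8 → 1 → 6.
So αβ in one-line form is 7 4 8 3 2 5 1 6.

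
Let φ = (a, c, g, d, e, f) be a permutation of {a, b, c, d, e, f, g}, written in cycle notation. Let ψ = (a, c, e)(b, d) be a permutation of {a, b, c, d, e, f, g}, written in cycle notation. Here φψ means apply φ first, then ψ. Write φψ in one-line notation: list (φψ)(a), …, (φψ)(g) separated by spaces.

Chase each element through φ then ψ: a → c → e; b → b → d; c → g → g; d → e → a; e → f → f; f → a → c; g → d → b.
So φψ in one-line form is e d g a f c b.

e d g a f c b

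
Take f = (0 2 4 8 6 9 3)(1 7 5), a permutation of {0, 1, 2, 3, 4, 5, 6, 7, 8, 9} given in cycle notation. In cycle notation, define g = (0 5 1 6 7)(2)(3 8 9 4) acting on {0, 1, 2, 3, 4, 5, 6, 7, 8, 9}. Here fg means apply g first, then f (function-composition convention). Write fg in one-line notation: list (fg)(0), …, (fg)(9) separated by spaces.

1 9 4 6 0 7 5 2 3 8

(fg)(x) = f(g(x)). Computing each image: f(g(0)) = f(5) = 1, f(g(1)) = f(6) = 9, f(g(2)) = f(2) = 4, f(g(3)) = f(8) = 6, f(g(4)) = f(3) = 0, f(g(5)) = f(1) = 7, f(g(6)) = f(7) = 5, f(g(7)) = f(0) = 2, f(g(8)) = f(9) = 3, f(g(9)) = f(4) = 8.
Hence fg = [1 9 4 6 0 7 5 2 3 8].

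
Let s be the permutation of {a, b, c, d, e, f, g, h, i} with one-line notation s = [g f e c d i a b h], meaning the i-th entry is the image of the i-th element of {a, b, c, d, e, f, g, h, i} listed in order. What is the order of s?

Writing s as disjoint cycles, the cycle lengths are 4, 3, 2.
The order of s is the least common multiple of its cycle lengths: lcm(4, 3, 2) = 12.

12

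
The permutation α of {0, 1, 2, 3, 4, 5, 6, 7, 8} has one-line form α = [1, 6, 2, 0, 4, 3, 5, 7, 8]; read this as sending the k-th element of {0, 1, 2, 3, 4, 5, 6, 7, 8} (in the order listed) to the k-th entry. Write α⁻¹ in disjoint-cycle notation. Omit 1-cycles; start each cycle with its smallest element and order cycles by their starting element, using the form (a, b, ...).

The cycle decomposition of α is (0, 1, 6, 5, 3).
The inverse reverses every cycle; in canonical form, α⁻¹ = (0, 3, 5, 6, 1).

(0, 3, 5, 6, 1)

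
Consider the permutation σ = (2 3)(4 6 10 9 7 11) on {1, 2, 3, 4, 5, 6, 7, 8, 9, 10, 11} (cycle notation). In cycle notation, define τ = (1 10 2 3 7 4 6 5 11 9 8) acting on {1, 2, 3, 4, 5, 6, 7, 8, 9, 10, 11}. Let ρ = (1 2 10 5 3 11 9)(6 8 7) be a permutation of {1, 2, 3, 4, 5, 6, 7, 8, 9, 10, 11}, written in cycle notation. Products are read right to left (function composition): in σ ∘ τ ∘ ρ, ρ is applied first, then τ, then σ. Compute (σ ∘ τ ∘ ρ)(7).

(σ ∘ τ ∘ ρ)(7) = σ(τ(ρ(7))). ρ(7) = 6, then τ(6) = 5, then σ(5) = 5, so the result is 5.

5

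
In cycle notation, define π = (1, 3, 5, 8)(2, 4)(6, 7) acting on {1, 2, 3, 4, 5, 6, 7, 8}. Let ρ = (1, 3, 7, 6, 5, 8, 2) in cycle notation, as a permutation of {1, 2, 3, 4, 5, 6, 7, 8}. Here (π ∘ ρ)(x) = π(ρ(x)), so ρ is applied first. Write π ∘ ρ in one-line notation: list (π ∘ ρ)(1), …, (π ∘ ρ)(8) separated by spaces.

5 3 6 2 1 8 7 4

For each element, apply ρ then π: 1 → 3 → 5; 2 → 1 → 3; 3 → 7 → 6; 4 → 4 → 2; 5 → 8 → 1; 6 → 5 → 8; 7 → 6 → 7; 8 → 2 → 4.
Collecting the images, π ∘ ρ = [5 3 6 2 1 8 7 4].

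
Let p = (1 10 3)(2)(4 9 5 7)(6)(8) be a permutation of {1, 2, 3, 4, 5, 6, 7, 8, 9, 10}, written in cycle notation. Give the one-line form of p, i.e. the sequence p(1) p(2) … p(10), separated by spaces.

Each element maps to the next entry in its cycle (wrapping to the front): 1↦10, 2↦2, 3↦1, 4↦9, 5↦7, 6↦6, 7↦4, 8↦8, 9↦5, 10↦3.
Listing these in domain order gives 10 2 1 9 7 6 4 8 5 3.

10 2 1 9 7 6 4 8 5 3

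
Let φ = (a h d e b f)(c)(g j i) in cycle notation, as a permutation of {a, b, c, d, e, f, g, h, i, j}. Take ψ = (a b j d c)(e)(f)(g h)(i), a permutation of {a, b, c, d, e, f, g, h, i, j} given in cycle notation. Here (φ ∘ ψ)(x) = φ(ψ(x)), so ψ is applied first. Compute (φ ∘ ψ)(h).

j

(φ ∘ ψ)(h) = φ(ψ(h)). ψ(h) = g, then φ(g) = j. So (φ ∘ ψ)(h) = j.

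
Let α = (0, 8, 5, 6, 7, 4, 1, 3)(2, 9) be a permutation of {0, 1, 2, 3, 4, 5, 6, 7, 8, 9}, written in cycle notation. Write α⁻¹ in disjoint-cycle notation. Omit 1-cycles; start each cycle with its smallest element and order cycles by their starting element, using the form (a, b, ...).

The inverse reverses each cycle.
After reversing and putting each cycle's least element first, α⁻¹ = (0, 3, 1, 4, 7, 6, 5, 8)(2, 9).

(0, 3, 1, 4, 7, 6, 5, 8)(2, 9)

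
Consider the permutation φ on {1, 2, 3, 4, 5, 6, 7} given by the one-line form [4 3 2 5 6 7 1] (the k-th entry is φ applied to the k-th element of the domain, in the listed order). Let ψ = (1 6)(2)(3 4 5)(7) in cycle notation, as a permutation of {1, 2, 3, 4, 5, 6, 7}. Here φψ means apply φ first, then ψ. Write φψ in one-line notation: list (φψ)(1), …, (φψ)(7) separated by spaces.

For each element, apply φ then ψ: 1 → 4 → 5; 2 → 3 → 4; 3 → 2 → 2; 4 → 5 → 3; 5 → 6 → 1; 6 → 7 → 7; 7 → 1 → 6.
Collecting the images, φψ = [5 4 2 3 1 7 6].

5 4 2 3 1 7 6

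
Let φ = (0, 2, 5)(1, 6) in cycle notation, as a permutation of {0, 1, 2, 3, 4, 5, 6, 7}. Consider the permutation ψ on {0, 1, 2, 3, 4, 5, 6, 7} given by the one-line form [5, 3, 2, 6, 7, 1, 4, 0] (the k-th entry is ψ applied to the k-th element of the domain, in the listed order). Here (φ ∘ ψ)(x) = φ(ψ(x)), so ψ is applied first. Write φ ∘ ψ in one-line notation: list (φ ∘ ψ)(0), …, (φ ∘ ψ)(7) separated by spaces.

(φ ∘ ψ)(x) = φ(ψ(x)). Computing each image: φ(ψ(0)) = φ(5) = 0, φ(ψ(1)) = φ(3) = 3, φ(ψ(2)) = φ(2) = 5, φ(ψ(3)) = φ(6) = 1, φ(ψ(4)) = φ(7) = 7, φ(ψ(5)) = φ(1) = 6, φ(ψ(6)) = φ(4) = 4, φ(ψ(7)) = φ(0) = 2.
Hence φ ∘ ψ = [0 3 5 1 7 6 4 2].

0 3 5 1 7 6 4 2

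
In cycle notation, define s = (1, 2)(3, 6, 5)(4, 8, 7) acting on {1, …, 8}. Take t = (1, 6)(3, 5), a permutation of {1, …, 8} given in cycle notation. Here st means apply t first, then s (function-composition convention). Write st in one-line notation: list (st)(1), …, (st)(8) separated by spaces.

5 1 3 8 6 2 4 7

(st)(x) = s(t(x)). Computing each image: s(t(1)) = s(6) = 5, s(t(2)) = s(2) = 1, s(t(3)) = s(5) = 3, s(t(4)) = s(4) = 8, s(t(5)) = s(3) = 6, s(t(6)) = s(1) = 2, s(t(7)) = s(7) = 4, s(t(8)) = s(8) = 7.
Hence st = [5 1 3 8 6 2 4 7].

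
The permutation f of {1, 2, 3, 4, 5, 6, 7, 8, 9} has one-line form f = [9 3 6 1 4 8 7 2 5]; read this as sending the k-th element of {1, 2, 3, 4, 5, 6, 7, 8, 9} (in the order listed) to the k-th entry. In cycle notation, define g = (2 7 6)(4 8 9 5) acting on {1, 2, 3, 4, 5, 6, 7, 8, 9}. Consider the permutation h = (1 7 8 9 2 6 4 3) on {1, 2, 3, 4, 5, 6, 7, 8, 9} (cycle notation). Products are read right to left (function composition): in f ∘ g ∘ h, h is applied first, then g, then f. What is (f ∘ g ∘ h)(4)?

Apply the permutations in order: h(4) = 3, then g(3) = 3, then f(3) = 6. So (f ∘ g ∘ h)(4) = 6.

6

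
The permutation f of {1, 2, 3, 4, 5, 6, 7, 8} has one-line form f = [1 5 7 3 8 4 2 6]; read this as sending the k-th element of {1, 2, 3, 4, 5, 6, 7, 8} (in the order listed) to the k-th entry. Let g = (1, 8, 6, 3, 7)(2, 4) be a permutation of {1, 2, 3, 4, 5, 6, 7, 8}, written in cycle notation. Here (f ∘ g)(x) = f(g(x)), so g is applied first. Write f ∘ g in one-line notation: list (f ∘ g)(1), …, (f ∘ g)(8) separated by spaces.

For each element, apply g then f: 1 → 8 → 6; 2 → 4 → 3; 3 → 7 → 2; 4 → 2 → 5; 5 → 5 → 8; 6 → 3 → 7; 7 → 1 → 1; 8 → 6 → 4.
Collecting the images, f ∘ g = [6 3 2 5 8 7 1 4].

6 3 2 5 8 7 1 4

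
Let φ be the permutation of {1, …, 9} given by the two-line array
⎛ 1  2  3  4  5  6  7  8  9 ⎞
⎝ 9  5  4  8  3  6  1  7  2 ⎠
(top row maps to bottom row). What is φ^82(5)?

Tracing 5 → 3 → … returns to 5 after 8 steps, so 5 lies in an 8-cycle (1, 9, 2, 5, 3, 4, 8, 7).
Since the cycle has length 8, φ^82 acts on it the same as φ^2 (82 mod 8 = 2).
Advancing 2 steps from 5: 5 → 3 → 4.

4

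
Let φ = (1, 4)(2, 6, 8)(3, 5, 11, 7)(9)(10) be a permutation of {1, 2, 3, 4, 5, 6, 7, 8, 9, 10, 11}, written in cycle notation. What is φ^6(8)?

8

8 lies in the 3-cycle (2, 6, 8).
Since the cycle has length 3, φ^6 acts on it the same as φ^0 (6 mod 3 = 0).
So φ^6(8) = 8.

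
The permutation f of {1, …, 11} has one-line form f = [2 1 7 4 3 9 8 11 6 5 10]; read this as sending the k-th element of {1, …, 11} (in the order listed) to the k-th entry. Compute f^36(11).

Tracing 11 → 10 → … returns to 11 after 6 steps, so 11 lies in a 6-cycle (3 7 8 11 10 5).
On a 6-cycle, f^6 is the identity, so f^36 = f^0 there (36 ≡ 0 mod 6).
So f^36(11) = 11.

11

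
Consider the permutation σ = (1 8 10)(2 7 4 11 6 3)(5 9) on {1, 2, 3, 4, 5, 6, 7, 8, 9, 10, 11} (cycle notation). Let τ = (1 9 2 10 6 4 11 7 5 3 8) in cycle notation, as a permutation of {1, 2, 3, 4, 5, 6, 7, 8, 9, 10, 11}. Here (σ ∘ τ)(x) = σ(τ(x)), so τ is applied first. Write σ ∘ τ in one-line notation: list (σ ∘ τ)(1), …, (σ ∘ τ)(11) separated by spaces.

5 1 10 6 2 11 9 8 7 3 4

For each element, apply τ then σ: 1 → 9 → 5; 2 → 10 → 1; 3 → 8 → 10; 4 → 11 → 6; 5 → 3 → 2; 6 → 4 → 11; 7 → 5 → 9; 8 → 1 → 8; 9 → 2 → 7; 10 → 6 → 3; 11 → 7 → 4.
Collecting the images, σ ∘ τ = [5 1 10 6 2 11 9 8 7 3 4].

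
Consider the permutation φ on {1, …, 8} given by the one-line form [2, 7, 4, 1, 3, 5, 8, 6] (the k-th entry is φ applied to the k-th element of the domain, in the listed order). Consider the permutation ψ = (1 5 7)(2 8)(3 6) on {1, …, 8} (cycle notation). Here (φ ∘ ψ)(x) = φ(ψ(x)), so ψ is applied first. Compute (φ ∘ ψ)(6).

First apply ψ: ψ(6) = 3, then φ(3) = 4. Thus (φ ∘ ψ)(6) = 4.

4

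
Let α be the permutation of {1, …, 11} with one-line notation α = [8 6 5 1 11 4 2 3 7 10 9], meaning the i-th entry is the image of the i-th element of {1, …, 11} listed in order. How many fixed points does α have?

1

The fixed points (elements with α(x) = x) are {10}, so there is 1.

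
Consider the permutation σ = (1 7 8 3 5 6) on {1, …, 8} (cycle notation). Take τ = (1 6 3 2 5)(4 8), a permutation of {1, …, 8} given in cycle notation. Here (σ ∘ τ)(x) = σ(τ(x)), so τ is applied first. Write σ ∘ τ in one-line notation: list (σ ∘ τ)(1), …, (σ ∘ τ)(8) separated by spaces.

1 6 2 3 7 5 8 4

For each element, apply τ then σ: 1 → 6 → 1; 2 → 5 → 6; 3 → 2 → 2; 4 → 8 → 3; 5 → 1 → 7; 6 → 3 → 5; 7 → 7 → 8; 8 → 4 → 4.
Collecting the images, σ ∘ τ = [1 6 2 3 7 5 8 4].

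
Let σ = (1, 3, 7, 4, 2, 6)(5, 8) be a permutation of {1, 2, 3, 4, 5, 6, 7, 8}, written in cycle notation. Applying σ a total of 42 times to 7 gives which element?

7

7 lies in the 6-cycle (1, 3, 7, 4, 2, 6).
Since the cycle has length 6, σ^42 acts on it the same as σ^0 (42 mod 6 = 0).
So σ^42(7) = 7.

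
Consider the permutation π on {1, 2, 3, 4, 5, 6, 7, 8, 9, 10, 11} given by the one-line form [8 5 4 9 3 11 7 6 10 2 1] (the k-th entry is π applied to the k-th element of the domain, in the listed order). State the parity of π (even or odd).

even

In disjoint-cycle form the cycle lengths are 6, 4, 1.
A cycle of length ℓ contributes ℓ−1 transpositions, so π is a product of 5 + 3 = 8 transpositions — even.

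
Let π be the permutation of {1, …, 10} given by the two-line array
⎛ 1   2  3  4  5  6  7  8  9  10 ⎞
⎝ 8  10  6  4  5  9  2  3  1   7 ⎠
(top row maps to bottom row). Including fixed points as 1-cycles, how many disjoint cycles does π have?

4

The cycle decomposition is (1, 8, 3, 6, 9)(2, 10, 7)(4)(5), which has 4 cycles (counting 1-cycles).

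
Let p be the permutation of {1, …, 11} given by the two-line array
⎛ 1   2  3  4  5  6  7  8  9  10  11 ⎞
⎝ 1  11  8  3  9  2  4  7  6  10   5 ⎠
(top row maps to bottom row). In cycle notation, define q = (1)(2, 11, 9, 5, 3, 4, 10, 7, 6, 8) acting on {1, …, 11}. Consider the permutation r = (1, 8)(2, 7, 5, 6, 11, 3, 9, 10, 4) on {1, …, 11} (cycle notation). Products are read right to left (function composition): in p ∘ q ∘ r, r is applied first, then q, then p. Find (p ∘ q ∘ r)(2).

(p ∘ q ∘ r)(2) = p(q(r(2))). r(2) = 7, then q(7) = 6, then p(6) = 2, so the result is 2.

2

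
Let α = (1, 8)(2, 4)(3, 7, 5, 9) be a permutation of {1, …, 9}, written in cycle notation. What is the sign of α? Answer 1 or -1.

-1

The cycle lengths are 4, 2, 2, 1.
A cycle is odd iff its length is even; α has 3 even-length cycles, so sgn(α) = (−1)^3 and α is odd.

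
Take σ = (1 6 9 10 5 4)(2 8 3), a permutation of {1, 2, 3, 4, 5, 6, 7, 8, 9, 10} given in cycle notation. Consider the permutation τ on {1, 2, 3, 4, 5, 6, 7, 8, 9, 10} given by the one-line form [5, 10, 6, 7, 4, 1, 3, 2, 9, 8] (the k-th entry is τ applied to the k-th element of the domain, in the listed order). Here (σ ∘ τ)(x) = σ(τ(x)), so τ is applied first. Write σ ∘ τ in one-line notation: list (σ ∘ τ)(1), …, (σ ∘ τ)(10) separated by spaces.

4 5 9 7 1 6 2 8 10 3

(σ ∘ τ)(x) = σ(τ(x)). Computing each image: σ(τ(1)) = σ(5) = 4, σ(τ(2)) = σ(10) = 5, σ(τ(3)) = σ(6) = 9, σ(τ(4)) = σ(7) = 7, σ(τ(5)) = σ(4) = 1, σ(τ(6)) = σ(1) = 6, σ(τ(7)) = σ(3) = 2, σ(τ(8)) = σ(2) = 8, σ(τ(9)) = σ(9) = 10, σ(τ(10)) = σ(8) = 3.
Hence σ ∘ τ = [4 5 9 7 1 6 2 8 10 3].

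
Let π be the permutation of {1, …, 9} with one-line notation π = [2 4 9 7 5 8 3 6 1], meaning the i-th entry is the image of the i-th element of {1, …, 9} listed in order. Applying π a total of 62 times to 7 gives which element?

Tracing 7 → 3 → … returns to 7 after 6 steps, so 7 lies in a 6-cycle (1, 2, 4, 7, 3, 9).
On a 6-cycle, π^6 is the identity, so π^62 = π^2 there (62 ≡ 2 mod 6).
Advancing 2 steps from 7: 7 → 3 → 9.

9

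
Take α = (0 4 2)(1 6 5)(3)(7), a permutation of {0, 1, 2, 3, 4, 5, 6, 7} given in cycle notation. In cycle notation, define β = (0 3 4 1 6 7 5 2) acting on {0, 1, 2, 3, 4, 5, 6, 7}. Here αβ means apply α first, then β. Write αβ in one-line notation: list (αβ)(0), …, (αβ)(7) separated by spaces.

(αβ)(x) = β(α(x)). Computing each image: β(α(0)) = β(4) = 1, β(α(1)) = β(6) = 7, β(α(2)) = β(0) = 3, β(α(3)) = β(3) = 4, β(α(4)) = β(2) = 0, β(α(5)) = β(1) = 6, β(α(6)) = β(5) = 2, β(α(7)) = β(7) = 5.
Hence αβ = [1 7 3 4 0 6 2 5].

1 7 3 4 0 6 2 5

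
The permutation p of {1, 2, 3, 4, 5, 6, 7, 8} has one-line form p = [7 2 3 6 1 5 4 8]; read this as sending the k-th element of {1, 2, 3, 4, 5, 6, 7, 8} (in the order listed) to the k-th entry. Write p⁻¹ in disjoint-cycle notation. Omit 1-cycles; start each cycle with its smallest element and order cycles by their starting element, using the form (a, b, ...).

(1, 5, 6, 4, 7)

First write p in disjoint cycles: (1, 7, 4, 6, 5).
Reversing each cycle (and rotating so the smallest element leads) gives p⁻¹ = (1, 5, 6, 4, 7).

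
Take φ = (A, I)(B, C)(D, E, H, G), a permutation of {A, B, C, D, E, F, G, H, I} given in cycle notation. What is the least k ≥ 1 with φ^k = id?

4

The disjoint cycles have lengths 4, 2, 2, 1.
The order of φ is the least common multiple of its cycle lengths: lcm(4, 2, 2) = 4.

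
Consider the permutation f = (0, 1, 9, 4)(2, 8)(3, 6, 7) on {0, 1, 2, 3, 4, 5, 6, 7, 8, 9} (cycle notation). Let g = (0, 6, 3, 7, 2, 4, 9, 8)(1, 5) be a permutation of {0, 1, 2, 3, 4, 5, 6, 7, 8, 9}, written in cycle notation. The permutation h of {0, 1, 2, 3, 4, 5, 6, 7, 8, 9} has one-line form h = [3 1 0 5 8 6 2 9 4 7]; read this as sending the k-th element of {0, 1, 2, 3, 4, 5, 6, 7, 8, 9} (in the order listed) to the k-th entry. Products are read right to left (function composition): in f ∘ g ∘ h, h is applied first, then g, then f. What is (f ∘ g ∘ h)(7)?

(f ∘ g ∘ h)(7) = f(g(h(7))). h(7) = 9, then g(9) = 8, then f(8) = 2, so the result is 2.

2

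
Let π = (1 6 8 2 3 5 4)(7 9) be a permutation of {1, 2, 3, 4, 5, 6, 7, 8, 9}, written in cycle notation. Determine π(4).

4 appears in (1 6 8 2 3 5 4); the next entry (wrapping around) is 1.

1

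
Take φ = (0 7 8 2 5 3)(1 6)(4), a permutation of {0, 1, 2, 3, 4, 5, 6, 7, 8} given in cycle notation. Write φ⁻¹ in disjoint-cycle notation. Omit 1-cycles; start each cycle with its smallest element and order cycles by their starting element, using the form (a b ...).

Inverting a permutation written in cycle notation just reverses the order within every cycle.
Reversing each cycle of φ and rotating so the smallest element leads gives (0 3 5 2 8 7)(1 6).

(0 3 5 2 8 7)(1 6)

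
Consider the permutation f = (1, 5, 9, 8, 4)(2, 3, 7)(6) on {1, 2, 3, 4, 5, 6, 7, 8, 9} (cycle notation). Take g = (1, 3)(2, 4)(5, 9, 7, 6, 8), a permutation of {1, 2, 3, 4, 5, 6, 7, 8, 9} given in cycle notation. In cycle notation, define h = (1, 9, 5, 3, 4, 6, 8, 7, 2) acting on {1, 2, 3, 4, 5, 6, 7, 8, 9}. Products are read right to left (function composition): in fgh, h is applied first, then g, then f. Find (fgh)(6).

9

(fgh)(6) = f(g(h(6))). h(6) = 8, then g(8) = 5, then f(5) = 9, so the result is 9.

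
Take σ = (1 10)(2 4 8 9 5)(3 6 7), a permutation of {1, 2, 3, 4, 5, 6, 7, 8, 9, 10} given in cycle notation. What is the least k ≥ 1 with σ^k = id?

The cycle type of σ is (5, 3, 2).
The order of σ is the least common multiple of its cycle lengths: lcm(5, 3, 2) = 30.

30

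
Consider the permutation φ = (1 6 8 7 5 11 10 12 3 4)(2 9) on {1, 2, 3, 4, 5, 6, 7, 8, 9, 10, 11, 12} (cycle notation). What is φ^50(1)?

1 lies in the 10-cycle (1 6 8 7 5 11 10 12 3 4).
Since the cycle has length 10, φ^50 acts on it the same as φ^0 (50 mod 10 = 0).
So φ^50(1) = 1.

1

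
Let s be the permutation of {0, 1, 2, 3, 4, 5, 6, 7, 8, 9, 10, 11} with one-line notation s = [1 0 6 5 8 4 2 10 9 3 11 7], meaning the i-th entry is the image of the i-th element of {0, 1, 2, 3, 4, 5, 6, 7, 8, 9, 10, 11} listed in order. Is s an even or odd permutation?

In disjoint-cycle form the cycle lengths are 5, 3, 2, 2.
A cycle is odd iff its length is even; s has 2 even-length cycles, so sgn(s) = (−1)^2 and s is even.

even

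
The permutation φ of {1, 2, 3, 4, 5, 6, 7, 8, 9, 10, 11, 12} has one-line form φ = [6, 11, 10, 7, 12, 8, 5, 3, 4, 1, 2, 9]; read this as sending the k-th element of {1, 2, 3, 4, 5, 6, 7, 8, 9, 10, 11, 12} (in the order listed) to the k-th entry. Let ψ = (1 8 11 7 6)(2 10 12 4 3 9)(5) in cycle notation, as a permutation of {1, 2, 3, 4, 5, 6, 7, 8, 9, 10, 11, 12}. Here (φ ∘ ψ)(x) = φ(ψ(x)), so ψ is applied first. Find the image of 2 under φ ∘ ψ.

1

First apply ψ: ψ(2) = 10, then φ(10) = 1. Thus (φ ∘ ψ)(2) = 1.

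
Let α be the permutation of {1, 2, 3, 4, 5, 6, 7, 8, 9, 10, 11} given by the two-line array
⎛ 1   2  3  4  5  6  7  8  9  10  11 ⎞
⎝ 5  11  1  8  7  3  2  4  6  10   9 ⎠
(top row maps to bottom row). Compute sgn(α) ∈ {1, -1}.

1

In disjoint-cycle form the cycle lengths are 8, 2, 1.
A cycle is odd iff its length is even; α has 2 even-length cycles, so sgn(α) = (−1)^2 and α is even.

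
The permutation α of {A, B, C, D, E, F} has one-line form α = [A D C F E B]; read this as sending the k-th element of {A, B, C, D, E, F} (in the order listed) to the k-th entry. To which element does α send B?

B is element number 2 of the domain, and entry number 2 of the one-line form is D, so α(B) = D.

D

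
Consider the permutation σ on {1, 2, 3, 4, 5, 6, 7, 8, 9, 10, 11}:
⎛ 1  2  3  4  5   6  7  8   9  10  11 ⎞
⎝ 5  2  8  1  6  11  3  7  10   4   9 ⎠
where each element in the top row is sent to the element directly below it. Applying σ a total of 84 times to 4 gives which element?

4

Tracing 4 → 1 → … returns to 4 after 7 steps, so 4 lies in a 7-cycle (1, 5, 6, 11, 9, 10, 4).
On a 7-cycle, σ^7 is the identity, so σ^84 = σ^0 there (84 ≡ 0 mod 7).
So σ^84(4) = 4.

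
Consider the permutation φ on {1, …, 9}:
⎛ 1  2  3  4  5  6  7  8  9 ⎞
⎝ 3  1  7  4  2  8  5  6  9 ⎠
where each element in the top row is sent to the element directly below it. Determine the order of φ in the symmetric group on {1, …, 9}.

10

The disjoint-cycle form of φ has cycle lengths 5, 2, 1, 1.
The order is lcm(5, 2) = 10.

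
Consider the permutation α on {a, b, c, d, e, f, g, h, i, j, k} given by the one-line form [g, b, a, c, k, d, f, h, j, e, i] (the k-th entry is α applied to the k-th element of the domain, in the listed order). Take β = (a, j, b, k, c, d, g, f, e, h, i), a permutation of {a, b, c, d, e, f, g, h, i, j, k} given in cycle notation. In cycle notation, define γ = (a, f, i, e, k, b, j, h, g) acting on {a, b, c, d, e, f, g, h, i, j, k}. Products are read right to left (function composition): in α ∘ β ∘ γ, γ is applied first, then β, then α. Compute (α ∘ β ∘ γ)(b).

Chase b: γ(b) = j; β(j) = b; α(b) = b. Hence (α ∘ β ∘ γ)(b) = b.

b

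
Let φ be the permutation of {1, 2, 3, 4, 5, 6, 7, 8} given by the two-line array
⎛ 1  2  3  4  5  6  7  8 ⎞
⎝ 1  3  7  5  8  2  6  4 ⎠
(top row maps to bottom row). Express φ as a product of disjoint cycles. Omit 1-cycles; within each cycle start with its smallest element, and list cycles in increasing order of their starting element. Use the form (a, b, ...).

(2, 3, 7, 6)(4, 5, 8)

From 2: 2 → 3 → 7 → 6 → 2, closing the cycle (2, 3, 7, 6).
Continuing from each remaining unvisited element yields (2, 3, 7, 6)(4, 5, 8).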